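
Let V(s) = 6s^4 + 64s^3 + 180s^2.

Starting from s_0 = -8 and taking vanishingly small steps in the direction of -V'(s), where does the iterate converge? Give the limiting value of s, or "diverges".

V'(s) = 24s(s + 3)(s + 5), so V'(-8) = -2880.
Gradient descent moves in the -V' direction, i.e. s is increasing.
The nearest critical point in that direction is s = -5, where V'' = 240 > 0 (a local minimum). The iterate converges there.

-5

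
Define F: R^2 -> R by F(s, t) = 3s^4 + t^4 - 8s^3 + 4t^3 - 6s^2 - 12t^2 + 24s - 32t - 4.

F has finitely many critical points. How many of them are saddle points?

4

F separates as a function of s plus a function of t, so ∇F=0 decouples.
∂F/∂s = 12(s - 2)(s - 1)(s + 1) = 0 at s ∈ {-1, 1, 2}; ∂F/∂t = 4(t - 2)(t + 1)(t + 4) = 0 at t ∈ {-4, -1, 2}.
The Hessian is diagonal: diag(F_ss, F_tt). Second derivatives: F_ss(-1)=72, F_ss(1)=-24, F_ss(2)=36; F_tt(-4)=72, F_tt(-1)=-36, F_tt(2)=72.
Saddle points occur where the two diagonal entries have opposite signs: (-1, -1), (1, -4), (1, 2), (2, -1). Count: 4.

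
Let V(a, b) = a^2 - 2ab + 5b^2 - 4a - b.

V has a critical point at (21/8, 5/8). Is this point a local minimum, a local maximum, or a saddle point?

The Hessian of V is constant: H = [[2, -2], [-2, 10]].
det(H) = 2·10 − (-2)² = 16.
det(H) > 0 and tr(H) = 12 > 0, so H is positive definite and the point is a local minimum.

local minimum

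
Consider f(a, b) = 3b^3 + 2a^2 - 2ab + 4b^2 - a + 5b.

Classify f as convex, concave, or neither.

neither

The term 3b^3 is cubic, so the Hessian is not constant.
∂²f/∂b² = 18b + 8, which takes both signs as b varies (negative for sufficiently negative b). A diagonal entry of the Hessian changing sign means the Hessian is neither positive- nor negative-semidefinite on all of R^2.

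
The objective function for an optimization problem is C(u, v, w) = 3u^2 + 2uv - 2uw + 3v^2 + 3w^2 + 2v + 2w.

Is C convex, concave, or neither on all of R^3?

convex

C is quadratic, so its Hessian is the constant matrix H = [[6, 2, -2], [2, 6, 0], [-2, 0, 6]].
Leading principal minors: 6, 32, 168.
All positive ⇒ H ≻ 0 ⇒ convex.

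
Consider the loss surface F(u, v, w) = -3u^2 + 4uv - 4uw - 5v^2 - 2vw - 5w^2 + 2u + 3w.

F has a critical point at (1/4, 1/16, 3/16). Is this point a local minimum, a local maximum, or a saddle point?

local maximum

The Hessian is constant: H = [[-6, 4, -4], [4, -10, -2], [-4, -2, -10]].
Leading principal minors: Δ₁ = -6, Δ₂ = 44, Δ₃ = -192.
The minors alternate sign starting negative (−, +, −), so H is negative definite: a local maximum.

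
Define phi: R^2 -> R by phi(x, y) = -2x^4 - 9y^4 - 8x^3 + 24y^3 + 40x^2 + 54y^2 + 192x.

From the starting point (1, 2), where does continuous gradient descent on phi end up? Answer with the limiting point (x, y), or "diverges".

phi is separable, so gradient descent decouples: x follows -∂phi/∂x, y follows -∂phi/∂y.
∂phi/∂x = -8(x - 3)(x + 2)(x + 4); at x=1 this is 240, so x decreases.
∂phi/∂y = -36y(y - 3)(y + 1); at y=2 this is 216, so y decreases.
x converges to its nearest critical value -2 (a local min of the x-part); y converges to 0. The iterate converges to (-2, 0).

(-2, 0)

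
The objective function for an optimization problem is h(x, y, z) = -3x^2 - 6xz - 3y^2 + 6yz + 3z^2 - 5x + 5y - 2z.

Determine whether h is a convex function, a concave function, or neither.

neither

h is quadratic, so its Hessian is the constant matrix H = [[-6, 0, -6], [0, -6, 6], [-6, 6, 6]].
Leading principal minors: -6, 36, 648.
Neither pattern holds ⇒ H is indefinite ⇒ neither convex nor concave.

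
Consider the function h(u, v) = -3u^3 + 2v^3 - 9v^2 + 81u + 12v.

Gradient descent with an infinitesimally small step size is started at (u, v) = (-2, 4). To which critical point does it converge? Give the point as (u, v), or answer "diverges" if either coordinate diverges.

h is separable, so gradient descent decouples: u follows -∂h/∂u, v follows -∂h/∂v.
∂h/∂u = -9(u - 3)(u + 3); at u=-2 this is 45, so u decreases.
∂h/∂v = 6(v - 2)(v - 1); at v=4 this is 36, so v decreases.
u converges to its nearest critical value -3 (a local min of the u-part); v converges to 2. The iterate converges to (-3, 2).

(-3, 2)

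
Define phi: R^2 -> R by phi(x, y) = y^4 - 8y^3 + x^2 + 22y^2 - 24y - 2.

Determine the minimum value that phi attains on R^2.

-11

phi(x,y) separates as P(x) + Q(y) − 2, so its minimum is min P + min Q − 2.
P'(x) = 2x vanishes at x ∈ {0}; Q'(y) = 4(y - 3)(y - 2)(y - 1) vanishes at y ∈ {1, 2, 3}.
Local minima of P (where P''>0): P(0)=0. Local minima of Q: Q(1)=-9, Q(3)=-9.
So the global minimum of phi is P(0) + Q(1) − 2 = 0 − 9 − 2 = -11, attained at (0, 1).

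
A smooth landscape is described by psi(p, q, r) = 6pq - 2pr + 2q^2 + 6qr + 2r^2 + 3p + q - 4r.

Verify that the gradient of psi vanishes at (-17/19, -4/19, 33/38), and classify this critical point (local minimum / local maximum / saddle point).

∇psi = (6q - 2r + 3, 6p + 4q + 6r + 1, -2p + 6q + 4r - 4); substituting (-17/19, -4/19, 33/38) gives ∇psi = (0, 0, 0), so (-17/19, -4/19, 33/38) is indeed a critical point.
The Hessian is constant: H = [[0, 6, -2], [6, 4, 6], [-2, 6, 4]].
Leading principal minors: Δ₁ = 0, Δ₂ = -36, Δ₃ = -304.
The minors fit neither the all-positive nor the alternating-sign pattern, so H is indefinite: a saddle point.

saddle point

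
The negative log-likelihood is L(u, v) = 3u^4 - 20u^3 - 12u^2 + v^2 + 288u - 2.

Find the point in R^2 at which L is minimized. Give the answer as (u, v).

(-2, 0)

L(u,v) separates as P(u) + Q(v) − 2, so its minimum is min P + min Q − 2.
P'(u) = 12(u - 4)(u - 3)(u + 2) vanishes at u ∈ {-2, 3, 4}; Q'(v) = 2v vanishes at v ∈ {0}.
Local minima of P (where P''>0): P(-2)=-416, P(4)=448. Local minima of Q: Q(0)=0.
So the global minimum of L is P(-2) + Q(0) − 2 = -416 + 0 − 2 = -418, attained at (-2, 0).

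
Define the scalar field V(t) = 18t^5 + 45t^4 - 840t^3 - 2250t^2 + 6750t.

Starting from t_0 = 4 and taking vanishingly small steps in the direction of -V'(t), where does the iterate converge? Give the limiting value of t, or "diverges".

5

V'(t) = 90(t - 5)(t - 1)(t + 3)(t + 5), so V'(4) = -17010.
Gradient descent moves in the -V' direction, i.e. t is increasing.
The nearest critical point in that direction is t = 5, where V'' = 28800 > 0 (a local minimum). The iterate converges there.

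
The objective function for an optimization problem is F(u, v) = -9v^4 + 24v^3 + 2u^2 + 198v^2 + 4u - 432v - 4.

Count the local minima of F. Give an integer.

F separates as a function of u plus a function of v, so ∇F=0 decouples.
∂F/∂u = 4(u + 1) = 0 at u ∈ {-1}; ∂F/∂v = -36(v - 4)(v - 1)(v + 3) = 0 at v ∈ {-3, 1, 4}.
The Hessian is diagonal: diag(F_uu, F_vv). Second derivatives: F_uu(-1)=4; F_vv(-3)=-1008, F_vv(1)=432, F_vv(4)=-756.
Local minima occur where both diagonal entries positive: (-1, 1). Count: 1.

1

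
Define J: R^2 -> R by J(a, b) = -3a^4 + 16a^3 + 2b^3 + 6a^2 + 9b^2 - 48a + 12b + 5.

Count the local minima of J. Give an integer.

1

J separates as a function of a plus a function of b, so ∇J=0 decouples.
∂J/∂a = -12(a - 4)(a - 1)(a + 1) = 0 at a ∈ {-1, 1, 4}; ∂J/∂b = 6(b + 1)(b + 2) = 0 at b ∈ {-2, -1}.
The Hessian is diagonal: diag(J_aa, J_bb). Second derivatives: J_aa(-1)=-120, J_aa(1)=72, J_aa(4)=-180; J_bb(-2)=-6, J_bb(-1)=6.
Local minima occur where both diagonal entries positive: (1, -1). Count: 1.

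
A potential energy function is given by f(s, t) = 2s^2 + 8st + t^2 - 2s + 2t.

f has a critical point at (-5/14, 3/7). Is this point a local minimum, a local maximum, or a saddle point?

saddle point

The Hessian of f is constant: H = [[4, 8], [8, 2]].
det(H) = 4·2 − 8² = -56.
Since det(H) < 0, H is indefinite and the critical point is a saddle point.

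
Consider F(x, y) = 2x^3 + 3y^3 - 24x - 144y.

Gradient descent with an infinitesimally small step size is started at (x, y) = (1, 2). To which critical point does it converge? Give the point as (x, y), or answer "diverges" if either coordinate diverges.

(2, 4)

F is separable, so gradient descent decouples: x follows -∂F/∂x, y follows -∂F/∂y.
∂F/∂x = 6(x - 2)(x + 2); at x=1 this is -18, so x increases.
∂F/∂y = 9(y - 4)(y + 4); at y=2 this is -108, so y increases.
x converges to its nearest critical value 2 (a local min of the x-part); y converges to 4. The iterate converges to (2, 4).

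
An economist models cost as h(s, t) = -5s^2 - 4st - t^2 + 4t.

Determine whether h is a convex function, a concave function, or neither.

concave

h is quadratic, so its Hessian is the constant matrix H = [[-10, -4], [-4, -2]].
det(H) = 4, tr(H) = -12.
det(H) > 0 and tr(H) < 0, so H is negative definite everywhere: concave.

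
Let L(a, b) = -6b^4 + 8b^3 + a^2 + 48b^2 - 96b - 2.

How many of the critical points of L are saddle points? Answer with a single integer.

L separates as a function of a plus a function of b, so ∇L=0 decouples.
∂L/∂a = 2a = 0 at a ∈ {0}; ∂L/∂b = -24(b - 2)(b - 1)(b + 2) = 0 at b ∈ {-2, 1, 2}.
The Hessian is diagonal: diag(L_aa, L_bb). Second derivatives: L_aa(0)=2; L_bb(-2)=-288, L_bb(1)=72, L_bb(2)=-96.
Saddle points occur where the two diagonal entries have opposite signs: (0, -2), (0, 2). Count: 2.

2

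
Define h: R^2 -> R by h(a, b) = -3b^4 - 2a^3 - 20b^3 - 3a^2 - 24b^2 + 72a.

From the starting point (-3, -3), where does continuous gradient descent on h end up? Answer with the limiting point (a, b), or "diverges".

h is separable, so gradient descent decouples: a follows -∂h/∂a, b follows -∂h/∂b.
∂h/∂a = -6(a - 3)(a + 4); at a=-3 this is 36, so a decreases.
∂h/∂b = -12b(b + 1)(b + 4); at b=-3 this is -72, so b increases.
a converges to its nearest critical value -4 (a local min of the a-part); b converges to -1. The iterate converges to (-4, -1).

(-4, -1)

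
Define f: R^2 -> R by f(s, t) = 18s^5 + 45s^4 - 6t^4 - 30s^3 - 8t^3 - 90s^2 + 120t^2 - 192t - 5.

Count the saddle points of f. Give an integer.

f separates as a function of s plus a function of t, so ∇f=0 decouples.
∂f/∂s = 90s(s - 1)(s + 1)(s + 2) = 0 at s ∈ {-2, -1, 0, 1}; ∂f/∂t = -24(t - 2)(t - 1)(t + 4) = 0 at t ∈ {-4, 1, 2}.
The Hessian is diagonal: diag(f_ss, f_tt). Second derivatives: f_ss(-2)=-540, f_ss(-1)=180, f_ss(0)=-180, f_ss(1)=540; f_tt(-4)=-720, f_tt(1)=120, f_tt(2)=-144.
Saddle points occur where the two diagonal entries have opposite signs: (-2, 1), (-1, -4), (-1, 2), (0, 1), (1, -4), (1, 2). Count: 6.

6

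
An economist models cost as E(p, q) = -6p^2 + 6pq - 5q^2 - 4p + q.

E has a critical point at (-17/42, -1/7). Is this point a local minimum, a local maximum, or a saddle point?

local maximum

The Hessian of E is constant: H = [[-12, 6], [6, -10]].
det(H) = (-12)·(-10) − 6² = 84.
det(H) > 0 and tr(H) = -22 < 0, so H is negative definite and the point is a local maximum.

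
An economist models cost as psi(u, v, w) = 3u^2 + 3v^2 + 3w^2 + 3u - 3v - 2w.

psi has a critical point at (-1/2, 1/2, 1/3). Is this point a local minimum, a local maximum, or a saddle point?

local minimum

The Hessian is constant: H = [[6, 0, 0], [0, 6, 0], [0, 0, 6]].
Leading principal minors: Δ₁ = 6, Δ₂ = 36, Δ₃ = 216.
All leading minors are positive, so H is positive definite: a local minimum.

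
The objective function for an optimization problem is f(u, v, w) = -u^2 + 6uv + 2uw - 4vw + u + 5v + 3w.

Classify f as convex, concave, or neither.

neither

f is quadratic, so its Hessian is the constant matrix H = [[-2, 6, 2], [6, 0, -4], [2, -4, 0]].
Leading principal minors: -2, -36, -64.
Neither pattern holds ⇒ H is indefinite ⇒ neither convex nor concave.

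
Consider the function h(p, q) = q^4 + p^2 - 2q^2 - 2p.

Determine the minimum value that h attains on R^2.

-2

h(p,q) separates as A(p) + B(q), so its minimum is min A + min B.
A'(p) = 2p - 2 vanishes at p ∈ {1}; B'(q) = 4q(q - 1)(q + 1) vanishes at q ∈ {-1, 0, 1}.
Local minima of A (where A''>0): A(1)=-1. Local minima of B: B(-1)=-1, B(1)=-1.
So the global minimum of h is A(1) + B(-1) = -1 − 1 = -2, attained at (1, -1).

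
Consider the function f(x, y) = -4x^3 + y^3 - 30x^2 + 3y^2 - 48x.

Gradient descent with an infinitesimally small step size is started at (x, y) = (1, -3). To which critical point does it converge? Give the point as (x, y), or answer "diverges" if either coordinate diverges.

diverges

f is separable, so gradient descent decouples: x follows -∂f/∂x, y follows -∂f/∂y.
∂f/∂x = -12(x + 1)(x + 4); at x=1 this is -120, so x increases.
∂f/∂y = 3y(y + 2); at y=-3 this is 9, so y decreases.
The x-coordinate has no critical point in that direction and runs off to infinity.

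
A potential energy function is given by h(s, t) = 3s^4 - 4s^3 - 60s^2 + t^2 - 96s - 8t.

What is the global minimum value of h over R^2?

h(s,t) separates as P(s) + Q(t), so its minimum is min P + min Q.
P'(s) = 12(s - 4)(s + 1)(s + 2) vanishes at s ∈ {-2, -1, 4}; Q'(t) = 2(t - 4) vanishes at t ∈ {4}.
Local minima of P (where P''>0): P(-2)=32, P(4)=-832. Local minima of Q: Q(4)=-16.
So the global minimum of h is P(4) + Q(4) = -832 − 16 = -848, attained at (4, 4).

-848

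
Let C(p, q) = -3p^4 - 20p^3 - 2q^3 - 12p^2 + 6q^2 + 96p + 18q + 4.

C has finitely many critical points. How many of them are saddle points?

C separates as a function of p plus a function of q, so ∇C=0 decouples.
∂C/∂p = -12(p - 1)(p + 2)(p + 4) = 0 at p ∈ {-4, -2, 1}; ∂C/∂q = -6(q - 3)(q + 1) = 0 at q ∈ {-1, 3}.
The Hessian is diagonal: diag(C_pp, C_qq). Second derivatives: C_pp(-4)=-120, C_pp(-2)=72, C_pp(1)=-180; C_qq(-1)=24, C_qq(3)=-24.
Saddle points occur where the two diagonal entries have opposite signs: (-4, -1), (-2, 3), (1, -1). Count: 3.

3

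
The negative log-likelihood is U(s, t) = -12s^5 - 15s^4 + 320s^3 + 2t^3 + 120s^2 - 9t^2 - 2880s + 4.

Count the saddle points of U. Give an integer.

U separates as a function of s plus a function of t, so ∇U=0 decouples.
∂U/∂s = -60(s - 3)(s - 2)(s + 2)(s + 4) = 0 at s ∈ {-4, -2, 2, 3}; ∂U/∂t = 6t(t - 3) = 0 at t ∈ {0, 3}.
The Hessian is diagonal: diag(U_ss, U_tt). Second derivatives: U_ss(-4)=5040, U_ss(-2)=-2400, U_ss(2)=1440, U_ss(3)=-2100; U_tt(0)=-18, U_tt(3)=18.
Saddle points occur where the two diagonal entries have opposite signs: (-4, 0), (-2, 3), (2, 0), (3, 3). Count: 4.

4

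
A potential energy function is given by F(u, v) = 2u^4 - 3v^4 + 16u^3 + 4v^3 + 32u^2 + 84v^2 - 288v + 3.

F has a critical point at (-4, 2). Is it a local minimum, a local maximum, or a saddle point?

The mixed partial ∂²F/∂u∂v is 0, so the Hessian at any point is diag(F_uu, F_vv) = diag(8(3u^2 + 12u + 8), 12(-3v^2 + 2v + 14)).
At (-4, 2): H = diag(64, 72).
Both eigenvalues are positive, so H is positive definite: a local minimum.

local minimum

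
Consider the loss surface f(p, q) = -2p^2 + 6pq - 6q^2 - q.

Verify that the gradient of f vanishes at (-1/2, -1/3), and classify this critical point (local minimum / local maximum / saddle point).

∇f = (-4p + 6q, 6p - 12q - 1); substituting (-1/2, -1/3) gives ∇f = (0, 0), so (-1/2, -1/3) is indeed a critical point.
The Hessian of f is constant: H = [[-4, 6], [6, -12]].
det(H) = (-4)·(-12) − 6² = 12.
det(H) > 0 and tr(H) = -16 < 0, so H is negative definite and the point is a local maximum.

local maximum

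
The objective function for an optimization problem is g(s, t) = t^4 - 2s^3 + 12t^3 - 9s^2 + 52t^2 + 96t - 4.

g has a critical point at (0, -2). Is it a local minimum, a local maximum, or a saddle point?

saddle point

The mixed partial ∂²g/∂s∂t is 0, so the Hessian at any point is diag(g_ss, g_tt) = diag(-6(2s + 3), 4(3t^2 + 18t + 26)).
At (0, -2): H = diag(-18, 8).
The eigenvalues have opposite signs, so H is indefinite: a saddle point.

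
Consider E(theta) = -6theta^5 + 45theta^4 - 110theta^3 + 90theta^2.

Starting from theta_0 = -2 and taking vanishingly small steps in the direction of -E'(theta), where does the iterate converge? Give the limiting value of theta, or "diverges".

0

E'(theta) = -30theta(theta - 3)(theta - 2)(theta - 1), so E'(-2) = -3600.
Gradient descent moves in the -E' direction, i.e. theta is increasing.
The nearest critical point in that direction is theta = 0, where E'' = 180 > 0 (a local minimum). The iterate converges there.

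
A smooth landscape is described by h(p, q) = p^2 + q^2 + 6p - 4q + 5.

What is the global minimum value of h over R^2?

h(p,q) separates as A(p) + B(q) + 5, so its minimum is min A + min B + 5.
A'(p) = 2p + 6 vanishes at p ∈ {-3}; B'(q) = 2q - 4 vanishes at q ∈ {2}.
Local minima of A (where A''>0): A(-3)=-9. Local minima of B: B(2)=-4.
So the global minimum of h is A(-3) + B(2) + 5 = -9 − 4 + 5 = -8, attained at (-3, 2).

-8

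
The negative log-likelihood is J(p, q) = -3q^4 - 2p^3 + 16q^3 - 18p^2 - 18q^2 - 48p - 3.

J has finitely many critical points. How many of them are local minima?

J separates as a function of p plus a function of q, so ∇J=0 decouples.
∂J/∂p = -6(p + 2)(p + 4) = 0 at p ∈ {-4, -2}; ∂J/∂q = -12q(q - 3)(q - 1) = 0 at q ∈ {0, 1, 3}.
The Hessian is diagonal: diag(J_pp, J_qq). Second derivatives: J_pp(-4)=12, J_pp(-2)=-12; J_qq(0)=-36, J_qq(1)=24, J_qq(3)=-72.
Local minima occur where both diagonal entries positive: (-4, 1). Count: 1.

1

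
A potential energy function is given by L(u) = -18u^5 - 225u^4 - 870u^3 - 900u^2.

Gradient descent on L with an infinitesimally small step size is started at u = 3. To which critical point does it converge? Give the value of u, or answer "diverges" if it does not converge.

L'(u) = -90u(u + 1)(u + 4)(u + 5), so L'(3) = -60480.
Gradient descent moves in the -L' direction, i.e. u is increasing.
There is no critical point above u=3, and L' keeps the same sign, so the iterate runs off to +∞.

diverges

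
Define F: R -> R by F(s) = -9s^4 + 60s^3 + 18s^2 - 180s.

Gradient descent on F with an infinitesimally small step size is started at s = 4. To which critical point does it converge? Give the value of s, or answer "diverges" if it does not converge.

1

F'(s) = -36(s - 5)(s - 1)(s + 1), so F'(4) = 540.
Gradient descent moves in the -F' direction, i.e. s is decreasing.
The nearest critical point in that direction is s = 1, where F'' = 288 > 0 (a local minimum). The iterate converges there.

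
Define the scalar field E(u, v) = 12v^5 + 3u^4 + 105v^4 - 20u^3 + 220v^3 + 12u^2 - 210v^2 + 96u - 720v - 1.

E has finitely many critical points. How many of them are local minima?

E separates as a function of u plus a function of v, so ∇E=0 decouples.
∂E/∂u = 12(u - 4)(u - 2)(u + 1) = 0 at u ∈ {-1, 2, 4}; ∂E/∂v = 60(v - 1)(v + 1)(v + 3)(v + 4) = 0 at v ∈ {-4, -3, -1, 1}.
The Hessian is diagonal: diag(E_uu, E_vv). Second derivatives: E_uu(-1)=180, E_uu(2)=-72, E_uu(4)=120; E_vv(-4)=-900, E_vv(-3)=480, E_vv(-1)=-720, E_vv(1)=2400.
Local minima occur where both diagonal entries positive: (-1, -3), (-1, 1), (4, -3), (4, 1). Count: 4.

4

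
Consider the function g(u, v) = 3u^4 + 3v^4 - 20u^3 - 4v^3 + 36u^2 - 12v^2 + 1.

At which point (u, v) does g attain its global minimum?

(0, 2)

g(u,v) separates as P(u) + Q(v) + 1, so its minimum is min P + min Q + 1.
P'(u) = 12u(u - 3)(u - 2) vanishes at u ∈ {0, 2, 3}; Q'(v) = 12v(v - 2)(v + 1) vanishes at v ∈ {-1, 0, 2}.
Local minima of P (where P''>0): P(0)=0, P(3)=27. Local minima of Q: Q(-1)=-5, Q(2)=-32.
So the global minimum of g is P(0) + Q(2) + 1 = 0 − 32 + 1 = -31, attained at (0, 2).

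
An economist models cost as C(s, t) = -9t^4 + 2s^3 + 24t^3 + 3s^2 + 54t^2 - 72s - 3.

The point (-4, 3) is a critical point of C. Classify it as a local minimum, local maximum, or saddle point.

local maximum

The mixed partial ∂²C/∂s∂t is 0, so the Hessian at any point is diag(C_ss, C_tt) = diag(6(2s + 1), 36(-3t^2 + 4t + 3)).
At (-4, 3): H = diag(-42, -432).
Both eigenvalues are negative, so H is negative definite: a local maximum.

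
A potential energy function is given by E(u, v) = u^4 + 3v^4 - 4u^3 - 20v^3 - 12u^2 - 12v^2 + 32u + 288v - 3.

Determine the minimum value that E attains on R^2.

E(u,v) separates as P(u) + Q(v) − 3, so its minimum is min P + min Q − 3.
P'(u) = 4(u - 4)(u - 1)(u + 2) vanishes at u ∈ {-2, 1, 4}; Q'(v) = 12(v - 4)(v - 3)(v + 2) vanishes at v ∈ {-2, 3, 4}.
Local minima of P (where P''>0): P(-2)=-64, P(4)=-64. Local minima of Q: Q(-2)=-416, Q(4)=448.
So the global minimum of E is P(-2) + Q(-2) − 3 = -64 − 416 − 3 = -483, attained at (-2, -2).

-483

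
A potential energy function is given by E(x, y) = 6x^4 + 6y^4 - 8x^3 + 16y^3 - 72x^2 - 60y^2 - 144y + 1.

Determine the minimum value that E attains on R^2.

E(x,y) separates as P(x) + Q(y) + 1, so its minimum is min P + min Q + 1.
P'(x) = 24x(x - 3)(x + 2) vanishes at x ∈ {-2, 0, 3}; Q'(y) = 24(y - 2)(y + 1)(y + 3) vanishes at y ∈ {-3, -1, 2}.
Local minima of P (where P''>0): P(-2)=-128, P(3)=-378. Local minima of Q: Q(-3)=-54, Q(2)=-304.
So the global minimum of E is P(3) + Q(2) + 1 = -378 − 304 + 1 = -681, attained at (3, 2).

-681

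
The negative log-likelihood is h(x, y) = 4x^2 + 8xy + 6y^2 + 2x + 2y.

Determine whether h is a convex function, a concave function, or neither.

h is quadratic, so its Hessian is the constant matrix H = [[8, 8], [8, 12]].
det(H) = 32, tr(H) = 20.
det(H) > 0 and tr(H) > 0, so H is positive definite everywhere: convex.

convex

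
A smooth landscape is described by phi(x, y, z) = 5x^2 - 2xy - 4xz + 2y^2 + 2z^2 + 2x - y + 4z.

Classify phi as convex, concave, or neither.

phi is quadratic, so its Hessian is the constant matrix H = [[10, -2, -4], [-2, 4, 0], [-4, 0, 4]].
Leading principal minors: 10, 36, 80.
All positive ⇒ H ≻ 0 ⇒ convex.

convex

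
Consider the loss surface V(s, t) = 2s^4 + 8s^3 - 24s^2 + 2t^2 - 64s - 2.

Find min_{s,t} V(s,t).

V(s,t) separates as P(s) + Q(t) − 2, so its minimum is min P + min Q − 2.
P'(s) = 8(s - 2)(s + 1)(s + 4) vanishes at s ∈ {-4, -1, 2}; Q'(t) = 4t vanishes at t ∈ {0}.
Local minima of P (where P''>0): P(-4)=-128, P(2)=-128. Local minima of Q: Q(0)=0.
So the global minimum of V is P(-4) + Q(0) − 2 = -128 + 0 − 2 = -130, attained at (-4, 0).

-130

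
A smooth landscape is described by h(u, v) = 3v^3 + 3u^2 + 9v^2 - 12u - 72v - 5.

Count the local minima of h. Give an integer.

h separates as a function of u plus a function of v, so ∇h=0 decouples.
∂h/∂u = 6(u - 2) = 0 at u ∈ {2}; ∂h/∂v = 9(v - 2)(v + 4) = 0 at v ∈ {-4, 2}.
The Hessian is diagonal: diag(h_uu, h_vv). Second derivatives: h_uu(2)=6; h_vv(-4)=-54, h_vv(2)=54.
Local minima occur where both diagonal entries positive: (2, 2). Count: 1.

1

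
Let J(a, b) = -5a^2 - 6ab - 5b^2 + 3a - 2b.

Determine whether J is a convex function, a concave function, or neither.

J is quadratic, so its Hessian is the constant matrix H = [[-10, -6], [-6, -10]].
det(H) = 64, tr(H) = -20.
det(H) > 0 and tr(H) < 0, so H is negative definite everywhere: concave.

concave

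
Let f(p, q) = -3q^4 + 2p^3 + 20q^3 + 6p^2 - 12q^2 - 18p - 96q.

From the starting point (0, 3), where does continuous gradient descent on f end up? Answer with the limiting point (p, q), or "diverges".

f is separable, so gradient descent decouples: p follows -∂f/∂p, q follows -∂f/∂q.
∂f/∂p = 6(p - 1)(p + 3); at p=0 this is -18, so p increases.
∂f/∂q = -12(q - 4)(q - 2)(q + 1); at q=3 this is 48, so q decreases.
p converges to its nearest critical value 1 (a local min of the p-part); q converges to 2. The iterate converges to (1, 2).

(1, 2)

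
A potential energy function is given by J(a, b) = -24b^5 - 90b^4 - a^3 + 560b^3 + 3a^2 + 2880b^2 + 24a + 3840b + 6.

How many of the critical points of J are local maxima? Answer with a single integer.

2

J separates as a function of a plus a function of b, so ∇J=0 decouples.
∂J/∂a = -3(a - 4)(a + 2) = 0 at a ∈ {-2, 4}; ∂J/∂b = -120(b - 4)(b + 1)(b + 2)(b + 4) = 0 at b ∈ {-4, -2, -1, 4}.
The Hessian is diagonal: diag(J_aa, J_bb). Second derivatives: J_aa(-2)=18, J_aa(4)=-18; J_bb(-4)=5760, J_bb(-2)=-1440, J_bb(-1)=1800, J_bb(4)=-28800.
Local maxima occur where both diagonal entries negative: (4, -2), (4, 4). Count: 2.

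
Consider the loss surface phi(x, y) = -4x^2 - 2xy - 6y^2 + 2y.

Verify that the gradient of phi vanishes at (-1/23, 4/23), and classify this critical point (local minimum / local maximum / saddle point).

∇phi = (-8x - 2y, -2x - 12y + 2); substituting (-1/23, 4/23) gives ∇phi = (0, 0), so (-1/23, 4/23) is indeed a critical point.
The Hessian of phi is constant: H = [[-8, -2], [-2, -12]].
det(H) = (-8)·(-12) − (-2)² = 92.
det(H) > 0 and tr(H) = -20 < 0, so H is negative definite and the point is a local maximum.

local maximum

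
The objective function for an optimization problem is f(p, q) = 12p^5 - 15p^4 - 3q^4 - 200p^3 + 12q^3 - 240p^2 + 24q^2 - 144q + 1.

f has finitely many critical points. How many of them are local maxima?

f separates as a function of p plus a function of q, so ∇f=0 decouples.
∂f/∂p = 60p(p - 4)(p + 1)(p + 2) = 0 at p ∈ {-2, -1, 0, 4}; ∂f/∂q = -12(q - 3)(q - 2)(q + 2) = 0 at q ∈ {-2, 2, 3}.
The Hessian is diagonal: diag(f_pp, f_qq). Second derivatives: f_pp(-2)=-720, f_pp(-1)=300, f_pp(0)=-480, f_pp(4)=7200; f_qq(-2)=-240, f_qq(2)=48, f_qq(3)=-60.
Local maxima occur where both diagonal entries negative: (-2, -2), (-2, 3), (0, -2), (0, 3). Count: 4.

4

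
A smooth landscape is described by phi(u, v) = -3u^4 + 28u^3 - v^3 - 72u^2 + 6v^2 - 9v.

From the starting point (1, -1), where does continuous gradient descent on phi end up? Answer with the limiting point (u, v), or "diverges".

phi is separable, so gradient descent decouples: u follows -∂phi/∂u, v follows -∂phi/∂v.
∂phi/∂u = -12u(u - 4)(u - 3); at u=1 this is -72, so u increases.
∂phi/∂v = -3(v - 3)(v - 1); at v=-1 this is -24, so v increases.
u converges to its nearest critical value 3 (a local min of the u-part); v converges to 1. The iterate converges to (3, 1).

(3, 1)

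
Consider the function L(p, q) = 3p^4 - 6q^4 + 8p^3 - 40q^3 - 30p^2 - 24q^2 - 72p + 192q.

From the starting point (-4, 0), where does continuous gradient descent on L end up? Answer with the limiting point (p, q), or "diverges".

(-3, -2)

L is separable, so gradient descent decouples: p follows -∂L/∂p, q follows -∂L/∂q.
∂L/∂p = 12(p - 2)(p + 1)(p + 3); at p=-4 this is -216, so p increases.
∂L/∂q = -24(q - 1)(q + 2)(q + 4); at q=0 this is 192, so q decreases.
p converges to its nearest critical value -3 (a local min of the p-part); q converges to -2. The iterate converges to (-3, -2).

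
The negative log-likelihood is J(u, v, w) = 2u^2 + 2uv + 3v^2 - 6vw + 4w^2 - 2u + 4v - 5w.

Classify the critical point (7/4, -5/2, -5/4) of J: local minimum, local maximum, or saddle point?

The Hessian is constant: H = [[4, 2, 0], [2, 6, -6], [0, -6, 8]].
Leading principal minors: Δ₁ = 4, Δ₂ = 20, Δ₃ = 16.
All leading minors are positive, so H is positive definite: a local minimum.

local minimum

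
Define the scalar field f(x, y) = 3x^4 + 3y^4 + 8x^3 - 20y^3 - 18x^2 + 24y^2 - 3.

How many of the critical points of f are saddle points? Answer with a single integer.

4

f separates as a function of x plus a function of y, so ∇f=0 decouples.
∂f/∂x = 12x(x - 1)(x + 3) = 0 at x ∈ {-3, 0, 1}; ∂f/∂y = 12y(y - 4)(y - 1) = 0 at y ∈ {0, 1, 4}.
The Hessian is diagonal: diag(f_xx, f_yy). Second derivatives: f_xx(-3)=144, f_xx(0)=-36, f_xx(1)=48; f_yy(0)=48, f_yy(1)=-36, f_yy(4)=144.
Saddle points occur where the two diagonal entries have opposite signs: (-3, 1), (0, 0), (0, 4), (1, 1). Count: 4.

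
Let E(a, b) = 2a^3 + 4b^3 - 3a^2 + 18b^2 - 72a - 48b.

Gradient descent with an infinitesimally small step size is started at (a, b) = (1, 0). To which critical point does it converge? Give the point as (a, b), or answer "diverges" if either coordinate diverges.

(4, 1)

E is separable, so gradient descent decouples: a follows -∂E/∂a, b follows -∂E/∂b.
∂E/∂a = 6(a - 4)(a + 3); at a=1 this is -72, so a increases.
∂E/∂b = 12(b - 1)(b + 4); at b=0 this is -48, so b increases.
a converges to its nearest critical value 4 (a local min of the a-part); b converges to 1. The iterate converges to (4, 1).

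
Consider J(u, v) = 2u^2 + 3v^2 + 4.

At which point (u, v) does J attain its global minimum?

(0, 0)

J(u,v) separates as P(u) + Q(v) + 4, so its minimum is min P + min Q + 4.
P'(u) = 4u vanishes at u ∈ {0}; Q'(v) = 6v vanishes at v ∈ {0}.
Local minima of P (where P''>0): P(0)=0. Local minima of Q: Q(0)=0.
So the global minimum of J is P(0) + Q(0) + 4 = 0 + 0 + 4 = 4, attained at (0, 0).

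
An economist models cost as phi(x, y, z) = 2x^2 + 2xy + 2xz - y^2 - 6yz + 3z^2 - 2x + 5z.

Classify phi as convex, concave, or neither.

neither

phi is quadratic, so its Hessian is the constant matrix H = [[4, 2, 2], [2, -2, -6], [2, -6, 6]].
Leading principal minors: 4, -12, -256.
Neither pattern holds ⇒ H is indefinite ⇒ neither convex nor concave.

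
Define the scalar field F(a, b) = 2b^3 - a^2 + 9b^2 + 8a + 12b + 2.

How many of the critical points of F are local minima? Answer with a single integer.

F separates as a function of a plus a function of b, so ∇F=0 decouples.
∂F/∂a = -2(a - 4) = 0 at a ∈ {4}; ∂F/∂b = 6(b + 1)(b + 2) = 0 at b ∈ {-2, -1}.
The Hessian is diagonal: diag(F_aa, F_bb). Second derivatives: F_aa(4)=-2; F_bb(-2)=-6, F_bb(-1)=6.
Local minima occur where both diagonal entries positive: none. Count: 0.

0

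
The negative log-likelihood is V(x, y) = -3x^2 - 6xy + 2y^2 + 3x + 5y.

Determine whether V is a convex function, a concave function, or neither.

neither

V is quadratic, so its Hessian is the constant matrix H = [[-6, -6], [-6, 4]].
det(H) = -60, tr(H) = -2.
det(H) < 0, so H is indefinite: neither convex nor concave.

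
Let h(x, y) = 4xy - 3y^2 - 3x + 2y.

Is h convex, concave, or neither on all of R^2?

h is quadratic, so its Hessian is the constant matrix H = [[0, 4], [4, -6]].
det(H) = -16, tr(H) = -6.
det(H) < 0, so H is indefinite: neither convex nor concave.

neither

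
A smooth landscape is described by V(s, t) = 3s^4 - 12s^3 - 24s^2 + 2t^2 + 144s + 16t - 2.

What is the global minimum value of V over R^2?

-274

V(s,t) separates as P(s) + Q(t) − 2, so its minimum is min P + min Q − 2.
P'(s) = 12(s - 3)(s - 2)(s + 2) vanishes at s ∈ {-2, 2, 3}; Q'(t) = 4(t + 4) vanishes at t ∈ {-4}.
Local minima of P (where P''>0): P(-2)=-240, P(3)=135. Local minima of Q: Q(-4)=-32.
So the global minimum of V is P(-2) + Q(-4) − 2 = -240 − 32 − 2 = -274, attained at (-2, -4).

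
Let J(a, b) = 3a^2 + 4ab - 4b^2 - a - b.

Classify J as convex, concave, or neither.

neither

J is quadratic, so its Hessian is the constant matrix H = [[6, 4], [4, -8]].
det(H) = -64, tr(H) = -2.
det(H) < 0, so H is indefinite: neither convex nor concave.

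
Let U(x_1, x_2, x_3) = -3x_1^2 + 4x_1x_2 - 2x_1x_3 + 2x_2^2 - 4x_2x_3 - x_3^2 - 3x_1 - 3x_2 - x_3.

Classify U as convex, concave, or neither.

neither

U is quadratic, so its Hessian is the constant matrix H = [[-6, 4, -2], [4, 4, -4], [-2, -4, -2]].
Leading principal minors: -6, -40, 224.
Neither pattern holds ⇒ H is indefinite ⇒ neither convex nor concave.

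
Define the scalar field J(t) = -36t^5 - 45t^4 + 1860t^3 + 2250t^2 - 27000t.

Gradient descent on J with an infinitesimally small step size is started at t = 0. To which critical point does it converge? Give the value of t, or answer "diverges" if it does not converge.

J'(t) = -180(t - 5)(t - 2)(t + 3)(t + 5), so J'(0) = -27000.
Gradient descent moves in the -J' direction, i.e. t is increasing.
The nearest critical point in that direction is t = 2, where J'' = 18900 > 0 (a local minimum). The iterate converges there.

2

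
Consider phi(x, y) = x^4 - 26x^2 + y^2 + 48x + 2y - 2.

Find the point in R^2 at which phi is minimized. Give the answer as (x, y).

(-4, -1)

phi(x,y) separates as P(x) + Q(y) − 2, so its minimum is min P + min Q − 2.
P'(x) = 4(x - 3)(x - 1)(x + 4) vanishes at x ∈ {-4, 1, 3}; Q'(y) = 2y + 2 vanishes at y ∈ {-1}.
Local minima of P (where P''>0): P(-4)=-352, P(3)=-9. Local minima of Q: Q(-1)=-1.
So the global minimum of phi is P(-4) + Q(-1) − 2 = -352 − 1 − 2 = -355, attained at (-4, -1).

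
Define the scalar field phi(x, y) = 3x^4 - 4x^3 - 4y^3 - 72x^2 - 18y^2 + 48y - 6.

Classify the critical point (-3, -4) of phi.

local minimum

The mixed partial ∂²phi/∂x∂y is 0, so the Hessian at any point is diag(phi_xx, phi_yy) = diag(12(3x^2 - 2x - 12), -12(2y + 3)).
At (-3, -4): H = diag(252, 60).
Both eigenvalues are positive, so H is positive definite: a local minimum.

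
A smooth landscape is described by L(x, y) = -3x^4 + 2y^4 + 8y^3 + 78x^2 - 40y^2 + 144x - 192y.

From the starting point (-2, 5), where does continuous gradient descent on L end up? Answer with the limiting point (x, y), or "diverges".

(-1, 3)

L is separable, so gradient descent decouples: x follows -∂L/∂x, y follows -∂L/∂y.
∂L/∂x = -12(x - 4)(x + 1)(x + 3); at x=-2 this is -72, so x increases.
∂L/∂y = 8(y - 3)(y + 2)(y + 4); at y=5 this is 1008, so y decreases.
x converges to its nearest critical value -1 (a local min of the x-part); y converges to 3. The iterate converges to (-1, 3).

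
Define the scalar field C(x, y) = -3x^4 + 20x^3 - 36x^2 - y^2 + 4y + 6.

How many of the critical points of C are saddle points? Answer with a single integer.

C separates as a function of x plus a function of y, so ∇C=0 decouples.
∂C/∂x = -12x(x - 3)(x - 2) = 0 at x ∈ {0, 2, 3}; ∂C/∂y = -2(y - 2) = 0 at y ∈ {2}.
The Hessian is diagonal: diag(C_xx, C_yy). Second derivatives: C_xx(0)=-72, C_xx(2)=24, C_xx(3)=-36; C_yy(2)=-2.
Saddle points occur where the two diagonal entries have opposite signs: (2, 2). Count: 1.

1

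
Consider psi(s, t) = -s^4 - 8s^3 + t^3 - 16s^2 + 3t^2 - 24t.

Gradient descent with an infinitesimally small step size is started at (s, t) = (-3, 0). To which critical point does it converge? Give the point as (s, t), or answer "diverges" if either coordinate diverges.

(-2, 2)

psi is separable, so gradient descent decouples: s follows -∂psi/∂s, t follows -∂psi/∂t.
∂psi/∂s = -4s(s + 2)(s + 4); at s=-3 this is -12, so s increases.
∂psi/∂t = 3(t - 2)(t + 4); at t=0 this is -24, so t increases.
s converges to its nearest critical value -2 (a local min of the s-part); t converges to 2. The iterate converges to (-2, 2).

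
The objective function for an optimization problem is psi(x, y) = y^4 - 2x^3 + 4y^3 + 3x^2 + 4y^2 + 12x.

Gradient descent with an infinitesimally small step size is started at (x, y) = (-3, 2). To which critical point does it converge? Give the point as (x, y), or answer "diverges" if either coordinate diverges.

psi is separable, so gradient descent decouples: x follows -∂psi/∂x, y follows -∂psi/∂y.
∂psi/∂x = -6(x - 2)(x + 1); at x=-3 this is -60, so x increases.
∂psi/∂y = 4y(y + 1)(y + 2); at y=2 this is 96, so y decreases.
x converges to its nearest critical value -1 (a local min of the x-part); y converges to 0. The iterate converges to (-1, 0).

(-1, 0)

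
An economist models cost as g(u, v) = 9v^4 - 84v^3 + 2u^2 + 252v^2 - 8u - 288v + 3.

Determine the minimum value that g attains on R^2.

-197

g(u,v) separates as P(u) + Q(v) + 3, so its minimum is min P + min Q + 3.
P'(u) = 4u - 8 vanishes at u ∈ {2}; Q'(v) = 36(v - 4)(v - 2)(v - 1) vanishes at v ∈ {1, 2, 4}.
Local minima of P (where P''>0): P(2)=-8. Local minima of Q: Q(1)=-111, Q(4)=-192.
So the global minimum of g is P(2) + Q(4) + 3 = -8 − 192 + 3 = -197, attained at (2, 4).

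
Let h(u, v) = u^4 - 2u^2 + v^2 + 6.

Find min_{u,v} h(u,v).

5

h(u,v) separates as P(u) + Q(v) + 6, so its minimum is min P + min Q + 6.
P'(u) = 4u(u - 1)(u + 1) vanishes at u ∈ {-1, 0, 1}; Q'(v) = 2v vanishes at v ∈ {0}.
Local minima of P (where P''>0): P(-1)=-1, P(1)=-1. Local minima of Q: Q(0)=0.
So the global minimum of h is P(-1) + Q(0) + 6 = -1 + 0 + 6 = 5, attained at (-1, 0).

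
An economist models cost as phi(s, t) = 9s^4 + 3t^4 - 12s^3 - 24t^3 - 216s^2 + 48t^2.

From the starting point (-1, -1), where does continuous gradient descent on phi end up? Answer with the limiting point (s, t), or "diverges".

(-3, 0)

phi is separable, so gradient descent decouples: s follows -∂phi/∂s, t follows -∂phi/∂t.
∂phi/∂s = 36s(s - 4)(s + 3); at s=-1 this is 360, so s decreases.
∂phi/∂t = 12t(t - 4)(t - 2); at t=-1 this is -180, so t increases.
s converges to its nearest critical value -3 (a local min of the s-part); t converges to 0. The iterate converges to (-3, 0).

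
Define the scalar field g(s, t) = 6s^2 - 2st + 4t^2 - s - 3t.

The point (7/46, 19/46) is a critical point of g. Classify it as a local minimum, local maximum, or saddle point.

local minimum

The Hessian of g is constant: H = [[12, -2], [-2, 8]].
det(H) = 12·8 − (-2)² = 92.
det(H) > 0 and tr(H) = 20 > 0, so H is positive definite and the point is a local minimum.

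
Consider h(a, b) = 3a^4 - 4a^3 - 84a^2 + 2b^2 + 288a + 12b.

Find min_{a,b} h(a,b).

-1490

h(a,b) separates as P(a) + Q(b), so its minimum is min P + min Q.
P'(a) = 12(a - 3)(a - 2)(a + 4) vanishes at a ∈ {-4, 2, 3}; Q'(b) = 4b + 12 vanishes at b ∈ {-3}.
Local minima of P (where P''>0): P(-4)=-1472, P(3)=243. Local minima of Q: Q(-3)=-18.
So the global minimum of h is P(-4) + Q(-3) = -1472 − 18 = -1490, attained at (-4, -3).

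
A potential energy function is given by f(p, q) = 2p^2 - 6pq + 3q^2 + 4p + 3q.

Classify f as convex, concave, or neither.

neither

f is quadratic, so its Hessian is the constant matrix H = [[4, -6], [-6, 6]].
det(H) = -12, tr(H) = 10.
det(H) < 0, so H is indefinite: neither convex nor concave.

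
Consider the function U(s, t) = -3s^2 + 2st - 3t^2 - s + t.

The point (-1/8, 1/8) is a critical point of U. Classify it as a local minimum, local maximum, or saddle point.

The Hessian of U is constant: H = [[-6, 2], [2, -6]].
det(H) = (-6)·(-6) − 2² = 32.
det(H) > 0 and tr(H) = -12 < 0, so H is negative definite and the point is a local maximum.

local maximum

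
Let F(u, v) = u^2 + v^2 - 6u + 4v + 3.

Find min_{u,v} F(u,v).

-10

F(u,v) separates as P(u) + Q(v) + 3, so its minimum is min P + min Q + 3.
P'(u) = 2u - 6 vanishes at u ∈ {3}; Q'(v) = 2v + 4 vanishes at v ∈ {-2}.
Local minima of P (where P''>0): P(3)=-9. Local minima of Q: Q(-2)=-4.
So the global minimum of F is P(3) + Q(-2) + 3 = -9 − 4 + 3 = -10, attained at (3, -2).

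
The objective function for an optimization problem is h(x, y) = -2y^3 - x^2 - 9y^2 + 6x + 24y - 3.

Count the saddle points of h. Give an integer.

h separates as a function of x plus a function of y, so ∇h=0 decouples.
∂h/∂x = -2(x - 3) = 0 at x ∈ {3}; ∂h/∂y = -6(y - 1)(y + 4) = 0 at y ∈ {-4, 1}.
The Hessian is diagonal: diag(h_xx, h_yy). Second derivatives: h_xx(3)=-2; h_yy(-4)=30, h_yy(1)=-30.
Saddle points occur where the two diagonal entries have opposite signs: (3, -4). Count: 1.

1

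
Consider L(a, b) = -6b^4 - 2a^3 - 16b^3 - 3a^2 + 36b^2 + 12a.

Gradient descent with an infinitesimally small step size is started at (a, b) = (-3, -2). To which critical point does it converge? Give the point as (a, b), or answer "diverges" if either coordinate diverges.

L is separable, so gradient descent decouples: a follows -∂L/∂a, b follows -∂L/∂b.
∂L/∂a = -6(a - 1)(a + 2); at a=-3 this is -24, so a increases.
∂L/∂b = -24b(b - 1)(b + 3); at b=-2 this is -144, so b increases.
a converges to its nearest critical value -2 (a local min of the a-part); b converges to 0. The iterate converges to (-2, 0).

(-2, 0)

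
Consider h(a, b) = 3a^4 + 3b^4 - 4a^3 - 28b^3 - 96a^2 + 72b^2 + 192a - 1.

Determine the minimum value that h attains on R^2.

h(a,b) separates as P(a) + Q(b) − 1, so its minimum is min P + min Q − 1.
P'(a) = 12(a - 4)(a - 1)(a + 4) vanishes at a ∈ {-4, 1, 4}; Q'(b) = 12b(b - 4)(b - 3) vanishes at b ∈ {0, 3, 4}.
Local minima of P (where P''>0): P(-4)=-1280, P(4)=-256. Local minima of Q: Q(0)=0, Q(4)=128.
So the global minimum of h is P(-4) + Q(0) − 1 = -1280 + 0 − 1 = -1281, attained at (-4, 0).

-1281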